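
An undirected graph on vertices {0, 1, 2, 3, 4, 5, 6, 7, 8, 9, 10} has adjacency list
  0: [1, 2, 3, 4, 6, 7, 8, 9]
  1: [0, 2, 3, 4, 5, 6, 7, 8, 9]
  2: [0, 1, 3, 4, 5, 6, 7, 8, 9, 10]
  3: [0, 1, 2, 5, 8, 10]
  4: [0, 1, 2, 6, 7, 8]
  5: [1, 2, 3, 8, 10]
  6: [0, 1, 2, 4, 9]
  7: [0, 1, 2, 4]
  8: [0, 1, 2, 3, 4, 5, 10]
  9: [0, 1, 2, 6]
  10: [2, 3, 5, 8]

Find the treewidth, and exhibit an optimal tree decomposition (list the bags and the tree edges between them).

Treewidth 4.
One such decomposition:
Bags: B1 = {0, 1, 2, 4, 8}  B2 = {0, 1, 2, 4, 7}  B3 = {0, 1, 2, 3, 8}  B4 = {0, 1, 2, 4, 6}  B5 = {1, 2, 3, 5, 8}  B6 = {0, 1, 2, 6, 9}  B7 = {2, 3, 5, 8, 10}
Tree: B1–B2, B1–B3, B1–B4, B3–B5, B4–B6, B5–B7

Each bag holds 5 vertices, so the decomposition has width 4, which upper-bounds the treewidth. Conversely, {0, 1, 2, 6, 9} is a clique of size 5, and the vertices of any clique must share a bag in every tree decomposition; so some bag has ≥ 5 vertices and tw(G) ≥ 4. Hence tw(G) = 4 exactly.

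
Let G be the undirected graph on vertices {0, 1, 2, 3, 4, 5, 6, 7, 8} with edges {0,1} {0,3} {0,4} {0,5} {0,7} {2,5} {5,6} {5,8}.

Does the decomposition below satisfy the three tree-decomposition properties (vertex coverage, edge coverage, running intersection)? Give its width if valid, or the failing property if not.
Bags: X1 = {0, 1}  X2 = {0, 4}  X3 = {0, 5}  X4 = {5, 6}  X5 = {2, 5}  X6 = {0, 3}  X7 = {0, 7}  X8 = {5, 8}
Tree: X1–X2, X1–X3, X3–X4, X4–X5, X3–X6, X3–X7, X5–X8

Vertex coverage: the bags together contain {0, 1, 2, 3, 4, 5, 6, 7, 8}, the full vertex set. Edge coverage: each edge of G has both endpoints in at least one bag. Running intersection: for every vertex, the bags containing it form a connected subtree. All three properties hold, so this is a valid tree decomposition of width max|bag| − 1 = 1, and hence tw(G) ≤ 1.

Yes; width 1.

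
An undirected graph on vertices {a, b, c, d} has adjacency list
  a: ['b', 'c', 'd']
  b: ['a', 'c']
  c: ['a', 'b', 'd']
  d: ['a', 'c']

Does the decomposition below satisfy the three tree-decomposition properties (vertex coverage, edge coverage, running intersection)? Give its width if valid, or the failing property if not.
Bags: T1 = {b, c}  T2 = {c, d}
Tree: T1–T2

A tree decomposition must satisfy three properties: every vertex lies in some bag; for every edge, both endpoints lie together in some bag; and for every vertex, the bags containing it form a connected subtree. Here vertex a appears in no bag, so the decomposition is invalid.

No — vertex a appears in no bag.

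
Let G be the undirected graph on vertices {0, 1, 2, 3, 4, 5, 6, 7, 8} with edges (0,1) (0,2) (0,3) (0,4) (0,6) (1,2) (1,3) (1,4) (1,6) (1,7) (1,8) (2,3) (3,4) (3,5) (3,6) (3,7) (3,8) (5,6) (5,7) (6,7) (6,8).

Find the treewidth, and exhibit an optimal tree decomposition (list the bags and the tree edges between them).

The largest bag has 4 vertices, giving width 3; this decomposition certifies tw(G) ≤ 3. For the lower bound, the 4 vertices {0, 1, 2, 3} are pairwise adjacent, and any tree decomposition puts a clique entirely inside one bag — forcing width ≥ 3. Hence tw(G) = 3 exactly.

Treewidth 3.
One optimal decomposition is:
Bags: B1 = {1, 3, 6, 7}  B2 = {1, 3, 6, 8}  B3 = {0, 1, 3, 6}  B4 = {3, 5, 6, 7}  B5 = {0, 1, 2, 3}  B6 = {0, 1, 3, 4}
Tree: B1–B2, B2–B3, B1–B4, B3–B5, B5–B6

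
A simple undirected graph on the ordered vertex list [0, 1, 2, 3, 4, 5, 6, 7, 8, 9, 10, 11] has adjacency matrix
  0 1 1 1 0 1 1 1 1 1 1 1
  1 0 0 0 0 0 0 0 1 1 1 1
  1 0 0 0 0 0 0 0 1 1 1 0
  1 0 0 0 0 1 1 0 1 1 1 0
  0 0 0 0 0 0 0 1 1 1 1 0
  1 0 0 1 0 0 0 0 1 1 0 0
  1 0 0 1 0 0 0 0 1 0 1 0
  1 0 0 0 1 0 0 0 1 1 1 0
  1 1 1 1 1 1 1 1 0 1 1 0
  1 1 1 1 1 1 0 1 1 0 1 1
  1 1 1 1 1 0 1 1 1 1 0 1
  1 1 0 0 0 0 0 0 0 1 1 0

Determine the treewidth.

A width-4 tree decomposition is:
Bags: B1 = {4, 7, 8, 9, 10}  B2 = {0, 7, 8, 9, 10}  B3 = {0, 1, 8, 9, 10}  B4 = {0, 2, 8, 9, 10}  B5 = {0, 1, 9, 10, 11}  B6 = {0, 3, 8, 9, 10}  B7 = {0, 3, 5, 8, 9}  B8 = {0, 3, 6, 8, 10}
Tree: B1–B2, B2–B3, B3–B4, B3–B5, B4–B6, B6–B7, B6–B8
The largest bag has 5 vertices, giving width 4; this decomposition certifies tw(G) ≤ 4. For the lower bound, the 5 vertices {0, 1, 8, 9, 10} are pairwise adjacent, and any tree decomposition puts a clique entirely inside one bag — forcing width ≥ 4. The upper and lower bounds meet at 4, so that is the treewidth.

4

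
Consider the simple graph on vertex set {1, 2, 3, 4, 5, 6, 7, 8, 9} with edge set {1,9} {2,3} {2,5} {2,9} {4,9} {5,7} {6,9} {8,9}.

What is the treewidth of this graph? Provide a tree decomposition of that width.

Every bag has size at most 2, so the width is 2 − 1 = 1 and tw(G) ≤ 1. G has an edge, so its treewidth is at least 1. Therefore the treewidth is 1.

Treewidth 1.
One such decomposition:
Bags: B1 = {2, 9}  B2 = {8, 9}  B3 = {1, 9}  B4 = {2, 5}  B5 = {2, 3}  B6 = {6, 9}  B7 = {5, 7}  B8 = {4, 9}
Tree: B1–B2, B1–B3, B1–B4, B4–B5, B2–B6, B4–B7, B6–B8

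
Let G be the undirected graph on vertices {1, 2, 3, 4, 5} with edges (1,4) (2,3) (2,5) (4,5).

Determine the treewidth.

1

A width-1 tree decomposition is:
Bags: B1 = {2, 3}  B2 = {2, 5}  B3 = {4, 5}  B4 = {1, 4}
Tree: B1–B2, B2–B3, B3–B4
Each bag holds 2 vertices, so the decomposition has width 1, which upper-bounds the treewidth. G has an edge, so its treewidth is at least 1. The upper and lower bounds meet at 1, so that is the treewidth.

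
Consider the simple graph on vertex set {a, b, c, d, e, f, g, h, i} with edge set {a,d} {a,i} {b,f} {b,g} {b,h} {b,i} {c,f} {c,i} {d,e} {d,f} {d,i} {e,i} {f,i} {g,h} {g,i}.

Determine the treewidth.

2

A width-2 tree decomposition is:
Bags: B1 = {b, g, i}  B2 = {b, g, h}  B3 = {b, f, i}  B4 = {d, f, i}  B5 = {a, d, i}  B6 = {d, e, i}  B7 = {c, f, i}
Tree: B1–B2, B1–B3, B3–B4, B4–B5, B5–B6, B4–B7
Each bag holds 3 vertices, so the decomposition has width 2, which upper-bounds the treewidth. For the lower bound, the 3 vertices {b, g, h} are pairwise adjacent, and any tree decomposition puts a clique entirely inside one bag — forcing width ≥ 2. Therefore the treewidth is 2.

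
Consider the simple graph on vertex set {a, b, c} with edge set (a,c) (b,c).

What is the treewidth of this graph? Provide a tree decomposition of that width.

Every bag has size at most 2, so the width is 2 − 1 = 1 and tw(G) ≤ 1. G has an edge, so its treewidth is at least 1. Hence tw(G) = 1 exactly.

Treewidth 1.
One optimal decomposition is:
Bags: B1 = {b, c}  B2 = {a, c}
Tree: B1–B2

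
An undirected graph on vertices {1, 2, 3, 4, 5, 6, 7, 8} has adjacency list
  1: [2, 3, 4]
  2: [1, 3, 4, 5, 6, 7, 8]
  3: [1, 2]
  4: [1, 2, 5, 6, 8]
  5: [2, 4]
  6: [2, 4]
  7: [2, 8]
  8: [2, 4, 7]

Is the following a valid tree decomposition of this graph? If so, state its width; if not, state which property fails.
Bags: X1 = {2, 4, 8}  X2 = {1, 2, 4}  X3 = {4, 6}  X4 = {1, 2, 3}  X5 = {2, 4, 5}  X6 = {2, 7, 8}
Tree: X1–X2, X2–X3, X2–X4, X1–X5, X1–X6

No — edge (2,6) lies in no bag.

A tree decomposition must satisfy three properties: every vertex lies in some bag; for every edge, both endpoints lie together in some bag; and for every vertex, the bags containing it form a connected subtree. Here edge (2,6) lies in no bag, so the decomposition is invalid.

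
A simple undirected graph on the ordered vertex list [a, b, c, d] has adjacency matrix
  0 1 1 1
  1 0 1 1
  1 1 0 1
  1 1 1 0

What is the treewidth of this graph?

3

A width-3 tree decomposition is:
Bags: B1 = {a, b, c, d}
Tree: (single bag)
A single bag containing all 4 vertices is trivially a valid decomposition of width 3. Conversely, {a, b, c, d} is a clique of size 4, and the vertices of any clique must share a bag in every tree decomposition; so some bag has ≥ 4 vertices and tw(G) ≥ 3. The upper and lower bounds meet at 3, so that is the treewidth.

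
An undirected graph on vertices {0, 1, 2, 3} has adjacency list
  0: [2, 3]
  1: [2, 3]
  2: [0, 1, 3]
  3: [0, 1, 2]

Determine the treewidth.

A width-2 tree decomposition is:
Bags: B1 = {1, 2, 3}  B2 = {0, 2, 3}
Tree: B1–B2
Every bag has size at most 3, so the width is 3 − 1 = 2 and tw(G) ≤ 2. Conversely, {0, 2, 3} is a clique of size 3, and the vertices of any clique must share a bag in every tree decomposition; so some bag has ≥ 3 vertices and tw(G) ≥ 2. The upper and lower bounds meet at 2, so that is the treewidth.

2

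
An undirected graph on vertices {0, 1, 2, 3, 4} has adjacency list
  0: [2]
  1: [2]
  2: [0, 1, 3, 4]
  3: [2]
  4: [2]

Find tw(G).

A width-1 tree decomposition is:
Bags: B1 = {2, 3}  B2 = {1, 2}  B3 = {0, 2}  B4 = {2, 4}
Tree: B1–B2, B1–B3, B1–B4
The largest bag has 2 vertices, giving width 1; this decomposition certifies tw(G) ≤ 1. Since G has at least one edge (e.g. 3–2), it is not an edgeless graph, so tw(G) ≥ 1. The upper and lower bounds meet at 1, so that is the treewidth.

1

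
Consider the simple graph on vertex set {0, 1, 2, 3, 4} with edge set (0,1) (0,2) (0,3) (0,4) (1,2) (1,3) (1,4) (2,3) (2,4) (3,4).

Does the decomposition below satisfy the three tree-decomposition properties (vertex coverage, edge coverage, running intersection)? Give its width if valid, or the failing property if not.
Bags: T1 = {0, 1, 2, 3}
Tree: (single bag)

No — vertex 4 appears in no bag.

A tree decomposition must satisfy three properties: every vertex lies in some bag; for every edge, both endpoints lie together in some bag; and for every vertex, the bags containing it form a connected subtree. Here vertex 4 appears in no bag, so the decomposition is invalid.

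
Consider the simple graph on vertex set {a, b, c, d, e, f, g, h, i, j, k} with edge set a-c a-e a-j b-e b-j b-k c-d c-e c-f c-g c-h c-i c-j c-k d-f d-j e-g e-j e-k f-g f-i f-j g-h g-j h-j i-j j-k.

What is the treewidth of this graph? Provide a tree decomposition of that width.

Treewidth 3.
One such decomposition:
Bags: B1 = {c, g, h, j}  B2 = {c, e, g, j}  B3 = {c, f, g, j}  B4 = {a, c, e, j}  B5 = {c, e, j, k}  B6 = {b, e, j, k}  B7 = {c, f, i, j}  B8 = {c, d, f, j}
Tree: B1–B2, B2–B3, B2–B4, B4–B5, B5–B6, B3–B7, B3–B8

The largest bag has 4 vertices, giving width 3; this decomposition certifies tw(G) ≤ 3. On the other hand G contains the 4-clique {c, d, f, j}. A clique must lie in a single bag of any decomposition, so no decomposition can have width below 3. Therefore the treewidth is 3.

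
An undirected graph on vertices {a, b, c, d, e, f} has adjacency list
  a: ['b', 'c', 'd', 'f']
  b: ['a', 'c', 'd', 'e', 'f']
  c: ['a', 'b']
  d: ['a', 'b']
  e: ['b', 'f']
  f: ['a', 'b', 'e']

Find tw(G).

A width-2 tree decomposition is:
Bags: B1 = {b, e, f}  B2 = {a, b, f}  B3 = {a, b, c}  B4 = {a, b, d}
Tree: B1–B2, B2–B3, B3–B4
The largest bag has 3 vertices, giving width 2; this decomposition certifies tw(G) ≤ 2. Conversely, {b, e, f} is a clique of size 3, and the vertices of any clique must share a bag in every tree decomposition; so some bag has ≥ 3 vertices and tw(G) ≥ 2. Hence tw(G) = 2 exactly.

2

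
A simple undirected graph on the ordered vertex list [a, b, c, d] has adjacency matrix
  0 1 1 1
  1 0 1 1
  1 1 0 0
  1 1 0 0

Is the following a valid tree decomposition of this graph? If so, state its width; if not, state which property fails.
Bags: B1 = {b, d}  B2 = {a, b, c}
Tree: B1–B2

No — edge (a,d) lies in no bag.

A tree decomposition must satisfy three properties: every vertex lies in some bag; for every edge, both endpoints lie together in some bag; and for every vertex, the bags containing it form a connected subtree. Here edge (a,d) lies in no bag, so the decomposition is invalid.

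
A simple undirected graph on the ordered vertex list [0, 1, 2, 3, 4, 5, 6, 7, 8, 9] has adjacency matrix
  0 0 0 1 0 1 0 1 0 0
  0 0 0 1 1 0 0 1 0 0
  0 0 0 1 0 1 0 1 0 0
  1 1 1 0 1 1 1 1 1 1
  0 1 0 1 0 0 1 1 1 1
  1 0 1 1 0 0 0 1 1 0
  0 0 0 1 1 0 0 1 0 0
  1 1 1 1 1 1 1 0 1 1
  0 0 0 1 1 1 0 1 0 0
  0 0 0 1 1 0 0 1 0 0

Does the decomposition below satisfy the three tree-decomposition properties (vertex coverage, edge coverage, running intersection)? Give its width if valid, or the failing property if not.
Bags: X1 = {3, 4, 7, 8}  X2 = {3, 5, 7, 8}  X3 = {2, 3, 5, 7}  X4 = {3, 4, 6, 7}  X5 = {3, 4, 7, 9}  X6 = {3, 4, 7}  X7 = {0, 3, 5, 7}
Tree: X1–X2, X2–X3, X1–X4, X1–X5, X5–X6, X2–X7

No — vertex 1 appears in no bag.

A tree decomposition must satisfy three properties: every vertex lies in some bag; for every edge, both endpoints lie together in some bag; and for every vertex, the bags containing it form a connected subtree. Here vertex 1 appears in no bag, so the decomposition is invalid.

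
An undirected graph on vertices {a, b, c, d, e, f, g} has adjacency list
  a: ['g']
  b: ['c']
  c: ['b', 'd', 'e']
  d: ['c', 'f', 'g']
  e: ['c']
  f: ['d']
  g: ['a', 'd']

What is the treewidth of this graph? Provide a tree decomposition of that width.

Treewidth 1.
Bags: B1 = {b, c}  B2 = {c, e}  B3 = {c, d}  B4 = {d, f}  B5 = {d, g}  B6 = {a, g}
Tree: B1–B2, B1–B3, B3–B4, B4–B5, B5–B6

Every bag has size at most 2, so the width is 2 − 1 = 1 and tw(G) ≤ 1. Any graph with an edge has treewidth ≥ 1, and G has the edge b–c. Hence tw(G) = 1 exactly.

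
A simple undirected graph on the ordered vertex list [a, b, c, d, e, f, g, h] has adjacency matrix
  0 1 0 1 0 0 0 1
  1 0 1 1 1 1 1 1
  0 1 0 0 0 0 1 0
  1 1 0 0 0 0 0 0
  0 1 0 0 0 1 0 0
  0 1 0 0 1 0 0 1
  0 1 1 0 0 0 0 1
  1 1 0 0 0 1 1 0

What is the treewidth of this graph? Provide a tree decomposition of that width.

Every bag has size at most 3, so the width is 3 − 1 = 2 and tw(G) ≤ 2. For the lower bound, the 3 vertices {a, b, d} are pairwise adjacent, and any tree decomposition puts a clique entirely inside one bag — forcing width ≥ 2. Combining the bounds, tw(G) = 2.

Treewidth 2.
One optimal decomposition is:
Bags: B1 = {b, f, h}  B2 = {b, g, h}  B3 = {b, e, f}  B4 = {a, b, h}  B5 = {b, c, g}  B6 = {a, b, d}
Tree: B1–B2, B1–B3, B2–B4, B2–B5, B4–B6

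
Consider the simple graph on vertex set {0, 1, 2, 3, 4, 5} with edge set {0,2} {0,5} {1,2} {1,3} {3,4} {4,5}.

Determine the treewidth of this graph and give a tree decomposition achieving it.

Treewidth 2.
One such decomposition:
Bags: B1 = {0, 1, 2}  B2 = {0, 1, 5}  B3 = {1, 4, 5}  B4 = {1, 3, 4}
Tree: B1–B2, B2–B3, B3–B4

Each bag holds 3 vertices, so the decomposition has width 2, which upper-bounds the treewidth. For the lower bound, G contains the cycle 1–2–0–5–4–3–1, so G is not a forest; only forests have treewidth ≤ 1, hence tw(G) ≥ 2. The upper and lower bounds meet at 2, so that is the treewidth.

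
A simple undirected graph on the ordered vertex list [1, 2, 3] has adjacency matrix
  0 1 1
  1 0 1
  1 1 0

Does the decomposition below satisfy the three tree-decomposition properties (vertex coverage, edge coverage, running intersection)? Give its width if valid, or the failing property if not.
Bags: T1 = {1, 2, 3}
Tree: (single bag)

Checking the three conditions: (i) the bags cover all of {1, 2, 3}; (ii) for each edge, some bag contains both endpoints; (iii) the bags containing any fixed vertex form a subtree. All hold, so the decomposition is valid with width 3 − 1 = 2.

Yes; width 2.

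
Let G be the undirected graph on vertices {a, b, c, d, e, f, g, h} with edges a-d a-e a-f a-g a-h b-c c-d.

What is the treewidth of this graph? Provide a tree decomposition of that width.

Treewidth 1.
Bags: B1 = {c, d}  B2 = {a, d}  B3 = {b, c}  B4 = {a, f}  B5 = {a, g}  B6 = {a, e}  B7 = {a, h}
Tree: B1–B2, B1–B3, B2–B4, B4–B5, B4–B6, B5–B7

Each bag holds 2 vertices, so the decomposition has width 1, which upper-bounds the treewidth. G has an edge, so its treewidth is at least 1. Hence tw(G) = 1 exactly.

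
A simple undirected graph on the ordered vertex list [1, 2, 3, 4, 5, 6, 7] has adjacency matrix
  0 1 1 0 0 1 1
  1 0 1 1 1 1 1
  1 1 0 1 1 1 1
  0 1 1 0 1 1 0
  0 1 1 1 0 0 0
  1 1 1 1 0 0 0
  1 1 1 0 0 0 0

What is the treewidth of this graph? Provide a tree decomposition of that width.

Treewidth 3.
One optimal decomposition is:
Bags: B1 = {2, 3, 4, 6}  B2 = {1, 2, 3, 6}  B3 = {2, 3, 4, 5}  B4 = {1, 2, 3, 7}
Tree: B1–B2, B1–B3, B2–B4

Each bag holds 4 vertices, so the decomposition has width 3, which upper-bounds the treewidth. Conversely, {1, 2, 3, 6} is a clique of size 4, and the vertices of any clique must share a bag in every tree decomposition; so some bag has ≥ 4 vertices and tw(G) ≥ 3. Combining the bounds, tw(G) = 3.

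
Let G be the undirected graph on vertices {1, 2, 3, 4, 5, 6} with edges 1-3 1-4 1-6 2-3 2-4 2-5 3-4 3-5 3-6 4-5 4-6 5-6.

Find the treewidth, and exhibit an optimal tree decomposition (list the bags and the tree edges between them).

Treewidth 3.
One such decomposition:
Bags: B1 = {2, 3, 4, 5}  B2 = {3, 4, 5, 6}  B3 = {1, 3, 4, 6}
Tree: B1–B2, B2–B3

Every bag has size at most 4, so the width is 4 − 1 = 3 and tw(G) ≤ 3. Conversely, {1, 3, 4, 6} is a clique of size 4, and the vertices of any clique must share a bag in every tree decomposition; so some bag has ≥ 4 vertices and tw(G) ≥ 3. Hence tw(G) = 3 exactly.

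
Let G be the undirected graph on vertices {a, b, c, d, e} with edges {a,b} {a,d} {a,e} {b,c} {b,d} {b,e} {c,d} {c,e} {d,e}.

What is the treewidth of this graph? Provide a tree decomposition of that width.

Every bag has size at most 4, so the width is 4 − 1 = 3 and tw(G) ≤ 3. Conversely, {b, c, d, e} is a clique of size 4, and the vertices of any clique must share a bag in every tree decomposition; so some bag has ≥ 4 vertices and tw(G) ≥ 3. Hence tw(G) = 3 exactly.

Treewidth 3.
One such decomposition:
Bags: B1 = {b, c, d, e}  B2 = {a, b, d, e}
Tree: B1–B2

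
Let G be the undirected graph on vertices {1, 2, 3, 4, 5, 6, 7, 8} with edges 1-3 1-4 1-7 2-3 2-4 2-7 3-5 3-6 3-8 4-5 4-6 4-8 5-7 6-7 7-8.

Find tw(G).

A width-3 tree decomposition is:
Bags: B1 = {3, 4, 6, 7}  B2 = {1, 3, 4, 7}  B3 = {3, 4, 7, 8}  B4 = {3, 4, 5, 7}  B5 = {2, 3, 4, 7}
Tree: B1–B2, B2–B3, B3–B4, B4–B5
The largest bag has 4 vertices, giving width 3; this decomposition certifies tw(G) ≤ 3. For the lower bound: the 4 vertex sets {6,7}, {1,4}, {3}, {8} are disjoint, each induces a connected subgraph, and every pair is joined by at least one edge of G. Contracting each set to a single vertex therefore yields K_{4} as a minor, and since treewidth is minor-monotone, tw(G) ≥ tw(K_{4}) = 3. Hence tw(G) = 3 exactly.

3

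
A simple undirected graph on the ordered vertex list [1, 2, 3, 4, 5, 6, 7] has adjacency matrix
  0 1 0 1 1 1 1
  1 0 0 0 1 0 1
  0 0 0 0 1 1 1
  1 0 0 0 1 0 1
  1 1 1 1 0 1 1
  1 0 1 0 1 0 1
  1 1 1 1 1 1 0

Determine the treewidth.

A width-3 tree decomposition is:
Bags: B1 = {1, 2, 5, 7}  B2 = {1, 4, 5, 7}  B3 = {1, 5, 6, 7}  B4 = {3, 5, 6, 7}
Tree: B1–B2, B1–B3, B3–B4
Each bag holds 4 vertices, so the decomposition has width 3, which upper-bounds the treewidth. On the other hand G contains the 4-clique {1, 2, 5, 7}. A clique must lie in a single bag of any decomposition, so no decomposition can have width below 3. Hence tw(G) = 3 exactly.

3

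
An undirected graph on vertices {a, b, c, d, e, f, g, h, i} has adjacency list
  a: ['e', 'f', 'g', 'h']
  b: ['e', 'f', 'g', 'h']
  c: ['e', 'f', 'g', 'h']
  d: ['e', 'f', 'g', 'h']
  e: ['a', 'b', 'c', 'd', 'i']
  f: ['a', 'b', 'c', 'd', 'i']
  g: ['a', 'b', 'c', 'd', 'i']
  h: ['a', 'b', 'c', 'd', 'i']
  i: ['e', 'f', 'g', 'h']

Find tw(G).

4

A width-4 tree decomposition is:
Bags: B1 = {e, f, g, h, i}  B2 = {b, e, f, g, h}  B3 = {a, e, f, g, h}  B4 = {c, e, f, g, h}  B5 = {d, e, f, g, h}
Tree: B1–B2, B2–B3, B3–B4, B4–B5
Each bag holds 5 vertices, so the decomposition has width 4, which upper-bounds the treewidth. For the lower bound: the 5 vertex sets {f,i}, {b,e}, {a,h}, {g}, {c} are disjoint, each induces a connected subgraph, and every pair is joined by at least one edge of G. Contracting each set to a single vertex therefore yields K_{5} as a minor, and since treewidth is minor-monotone, tw(G) ≥ tw(K_{5}) = 4. The upper and lower bounds meet at 4, so that is the treewidth.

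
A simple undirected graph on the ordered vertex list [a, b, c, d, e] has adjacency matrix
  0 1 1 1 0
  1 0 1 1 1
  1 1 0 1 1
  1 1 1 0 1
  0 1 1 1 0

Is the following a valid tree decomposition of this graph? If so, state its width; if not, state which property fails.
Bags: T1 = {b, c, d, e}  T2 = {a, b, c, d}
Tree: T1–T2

Checking the three conditions: (i) the bags cover all of {a, b, c, d, e}; (ii) for each edge, some bag contains both endpoints; (iii) the bags containing any fixed vertex form a subtree. All hold, so the decomposition is valid with width 4 − 1 = 3.

Yes; width 3.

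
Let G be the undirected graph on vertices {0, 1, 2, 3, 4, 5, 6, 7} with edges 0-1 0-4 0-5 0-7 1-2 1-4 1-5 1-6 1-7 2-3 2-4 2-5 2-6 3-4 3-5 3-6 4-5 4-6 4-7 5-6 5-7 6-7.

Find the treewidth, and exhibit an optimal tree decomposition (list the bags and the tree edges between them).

Each bag holds 5 vertices, so the decomposition has width 4, which upper-bounds the treewidth. Conversely, {0, 1, 4, 5, 7} is a clique of size 5, and the vertices of any clique must share a bag in every tree decomposition; so some bag has ≥ 5 vertices and tw(G) ≥ 4. Therefore the treewidth is 4.

Treewidth 4.
One optimal decomposition is:
Bags: B1 = {2, 3, 4, 5, 6}  B2 = {1, 2, 4, 5, 6}  B3 = {1, 4, 5, 6, 7}  B4 = {0, 1, 4, 5, 7}
Tree: B1–B2, B2–B3, B3–B4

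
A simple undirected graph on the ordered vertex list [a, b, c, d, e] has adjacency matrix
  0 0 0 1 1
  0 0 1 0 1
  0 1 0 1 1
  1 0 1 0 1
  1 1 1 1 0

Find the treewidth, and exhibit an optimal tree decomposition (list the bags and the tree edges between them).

The largest bag has 3 vertices, giving width 2; this decomposition certifies tw(G) ≤ 2. On the other hand G contains the 3-clique {c, d, e}. A clique must lie in a single bag of any decomposition, so no decomposition can have width below 2. The upper and lower bounds meet at 2, so that is the treewidth.

Treewidth 2.
Bags: B1 = {c, d, e}  B2 = {b, c, e}  B3 = {a, d, e}
Tree: B1–B2, B1–B3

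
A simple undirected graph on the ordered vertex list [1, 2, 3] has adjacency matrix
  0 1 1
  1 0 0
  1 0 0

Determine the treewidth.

1

A width-1 tree decomposition is:
Bags: B1 = {1, 2}  B2 = {1, 3}
Tree: B1–B2
Every bag has size at most 2, so the width is 2 − 1 = 1 and tw(G) ≤ 1. Since G has at least one edge (e.g. 2–1), it is not an edgeless graph, so tw(G) ≥ 1. Hence tw(G) = 1 exactly.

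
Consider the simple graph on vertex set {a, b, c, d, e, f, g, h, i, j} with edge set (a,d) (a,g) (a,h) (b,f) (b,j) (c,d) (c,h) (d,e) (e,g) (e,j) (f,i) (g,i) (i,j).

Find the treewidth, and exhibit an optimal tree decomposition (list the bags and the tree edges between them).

Treewidth 2.
Bags: B1 = {b, f, j}  B2 = {f, i, j}  B3 = {e, i, j}  B4 = {e, g, i}  B5 = {d, e, g}  B6 = {a, d, g}  B7 = {a, c, d}  B8 = {a, c, h}
Tree: B1–B2, B2–B3, B3–B4, B4–B5, B5–B6, B6–B7, B7–B8

Each bag holds 3 vertices, so the decomposition has width 2, which upper-bounds the treewidth. For the lower bound, G contains the cycle b–f–i–j–b, so G is not a forest; only forests have treewidth ≤ 1, hence tw(G) ≥ 2. Hence tw(G) = 2 exactly.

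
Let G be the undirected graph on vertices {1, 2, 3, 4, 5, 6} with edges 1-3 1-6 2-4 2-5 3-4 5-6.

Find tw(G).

2

A width-2 tree decomposition is:
Bags: B1 = {1, 5, 6}  B2 = {1, 2, 5}  B3 = {1, 2, 4}  B4 = {1, 3, 4}
Tree: B1–B2, B2–B3, B3–B4
Each bag holds 3 vertices, so the decomposition has width 2, which upper-bounds the treewidth. Since 1–6–5–2–4–3–1 is a cycle in G, G is not acyclic. Forests are exactly the graphs of treewidth ≤ 1, so tw(G) ≥ 2. Therefore the treewidth is 2.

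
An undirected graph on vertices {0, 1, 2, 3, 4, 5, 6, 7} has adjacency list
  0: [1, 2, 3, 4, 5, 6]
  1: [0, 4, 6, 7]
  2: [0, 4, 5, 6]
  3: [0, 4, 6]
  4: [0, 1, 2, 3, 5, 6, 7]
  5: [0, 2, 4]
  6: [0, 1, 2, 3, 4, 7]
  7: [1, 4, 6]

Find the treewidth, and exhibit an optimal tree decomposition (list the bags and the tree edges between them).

Treewidth 3.
Bags: B1 = {0, 2, 4, 6}  B2 = {0, 3, 4, 6}  B3 = {0, 1, 4, 6}  B4 = {1, 4, 6, 7}  B5 = {0, 2, 4, 5}
Tree: B1–B2, B1–B3, B3–B4, B1–B5

Every bag has size at most 4, so the width is 4 − 1 = 3 and tw(G) ≤ 3. On the other hand G contains the 4-clique {0, 2, 4, 5}. A clique must lie in a single bag of any decomposition, so no decomposition can have width below 3. Hence tw(G) = 3 exactly.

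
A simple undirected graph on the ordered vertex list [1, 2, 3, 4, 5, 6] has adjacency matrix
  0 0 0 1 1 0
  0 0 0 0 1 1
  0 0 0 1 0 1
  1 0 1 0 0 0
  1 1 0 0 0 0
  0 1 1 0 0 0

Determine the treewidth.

2

A width-2 tree decomposition is:
Bags: B1 = {3, 4, 6}  B2 = {1, 4, 6}  B3 = {1, 5, 6}  B4 = {2, 5, 6}
Tree: B1–B2, B2–B3, B3–B4
The largest bag has 3 vertices, giving width 2; this decomposition certifies tw(G) ≤ 2. The edges 6–3–4–1–5–2–6 form a cycle, so G is not a tree and its treewidth is at least 2. Therefore the treewidth is 2.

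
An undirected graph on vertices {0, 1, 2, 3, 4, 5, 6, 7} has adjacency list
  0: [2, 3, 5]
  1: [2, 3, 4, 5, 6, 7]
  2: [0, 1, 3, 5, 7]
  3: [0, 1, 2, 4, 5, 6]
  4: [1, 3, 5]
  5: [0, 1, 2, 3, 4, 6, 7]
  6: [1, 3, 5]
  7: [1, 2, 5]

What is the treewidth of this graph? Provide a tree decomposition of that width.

Treewidth 3.
One optimal decomposition is:
Bags: B1 = {1, 2, 3, 5}  B2 = {1, 3, 5, 6}  B3 = {1, 3, 4, 5}  B4 = {0, 2, 3, 5}  B5 = {1, 2, 5, 7}
Tree: B1–B2, B1–B3, B1–B4, B1–B5

Each bag holds 4 vertices, so the decomposition has width 3, which upper-bounds the treewidth. On the other hand G contains the 4-clique {0, 2, 3, 5}. A clique must lie in a single bag of any decomposition, so no decomposition can have width below 3. The upper and lower bounds meet at 3, so that is the treewidth.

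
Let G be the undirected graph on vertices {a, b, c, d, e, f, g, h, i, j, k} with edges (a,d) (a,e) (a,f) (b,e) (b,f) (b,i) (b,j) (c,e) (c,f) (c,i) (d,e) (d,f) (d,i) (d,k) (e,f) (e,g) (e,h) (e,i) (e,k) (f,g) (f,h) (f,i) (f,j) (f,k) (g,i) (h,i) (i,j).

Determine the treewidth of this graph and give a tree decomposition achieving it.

Every bag has size at most 4, so the width is 4 − 1 = 3 and tw(G) ≤ 3. For the lower bound, the 4 vertices {b, f, i, j} are pairwise adjacent, and any tree decomposition puts a clique entirely inside one bag — forcing width ≥ 3. Hence tw(G) = 3 exactly.

Treewidth 3.
One such decomposition:
Bags: B1 = {c, e, f, i}  B2 = {e, f, h, i}  B3 = {d, e, f, i}  B4 = {b, e, f, i}  B5 = {b, f, i, j}  B6 = {e, f, g, i}  B7 = {d, e, f, k}  B8 = {a, d, e, f}
Tree: B1–B2, B2–B3, B3–B4, B4–B5, B1–B6, B3–B7, B7–B8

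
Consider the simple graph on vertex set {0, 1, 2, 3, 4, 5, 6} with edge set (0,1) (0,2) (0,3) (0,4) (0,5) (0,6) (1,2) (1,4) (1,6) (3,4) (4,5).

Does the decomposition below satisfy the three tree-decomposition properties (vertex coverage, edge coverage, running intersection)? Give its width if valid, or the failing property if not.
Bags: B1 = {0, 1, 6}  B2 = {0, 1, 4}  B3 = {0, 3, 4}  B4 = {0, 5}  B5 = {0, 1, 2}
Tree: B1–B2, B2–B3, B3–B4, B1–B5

No — edge (4,5) lies in no bag.

A tree decomposition must satisfy three properties: every vertex lies in some bag; for every edge, both endpoints lie together in some bag; and for every vertex, the bags containing it form a connected subtree. Here edge (4,5) lies in no bag, so the decomposition is invalid.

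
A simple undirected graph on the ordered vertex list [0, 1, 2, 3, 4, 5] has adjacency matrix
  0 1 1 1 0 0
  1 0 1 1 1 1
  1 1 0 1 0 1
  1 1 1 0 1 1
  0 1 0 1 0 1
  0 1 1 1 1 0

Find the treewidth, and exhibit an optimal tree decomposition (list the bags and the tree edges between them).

Treewidth 3.
Bags: B1 = {1, 2, 3, 5}  B2 = {1, 3, 4, 5}  B3 = {0, 1, 2, 3}
Tree: B1–B2, B1–B3

Each bag holds 4 vertices, so the decomposition has width 3, which upper-bounds the treewidth. Conversely, {0, 1, 2, 3} is a clique of size 4, and the vertices of any clique must share a bag in every tree decomposition; so some bag has ≥ 4 vertices and tw(G) ≥ 3. Combining the bounds, tw(G) = 3.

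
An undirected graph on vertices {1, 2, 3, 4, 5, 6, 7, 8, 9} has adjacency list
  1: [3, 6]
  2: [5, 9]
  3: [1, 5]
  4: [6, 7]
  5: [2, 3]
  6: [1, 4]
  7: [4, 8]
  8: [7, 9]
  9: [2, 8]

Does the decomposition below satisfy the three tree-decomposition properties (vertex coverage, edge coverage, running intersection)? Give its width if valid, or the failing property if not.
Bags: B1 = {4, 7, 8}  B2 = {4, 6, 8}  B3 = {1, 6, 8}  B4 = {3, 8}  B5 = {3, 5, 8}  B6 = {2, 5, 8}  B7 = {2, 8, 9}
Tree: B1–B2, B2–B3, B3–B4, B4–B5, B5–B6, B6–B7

No — edge (1,3) lies in no bag.

A tree decomposition must satisfy three properties: every vertex lies in some bag; for every edge, both endpoints lie together in some bag; and for every vertex, the bags containing it form a connected subtree. Here edge (1,3) lies in no bag, so the decomposition is invalid.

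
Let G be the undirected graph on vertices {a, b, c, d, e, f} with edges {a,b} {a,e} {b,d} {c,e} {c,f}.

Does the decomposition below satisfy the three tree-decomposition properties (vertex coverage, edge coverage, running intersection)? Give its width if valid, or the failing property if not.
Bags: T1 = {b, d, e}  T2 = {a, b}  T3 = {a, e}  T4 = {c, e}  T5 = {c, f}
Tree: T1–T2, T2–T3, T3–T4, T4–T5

A tree decomposition must satisfy three properties: every vertex lies in some bag; for every edge, both endpoints lie together in some bag; and for every vertex, the bags containing it form a connected subtree. Here bags containing vertex e are not connected in the tree, so the decomposition is invalid.

No — bags containing vertex e are not connected in the tree.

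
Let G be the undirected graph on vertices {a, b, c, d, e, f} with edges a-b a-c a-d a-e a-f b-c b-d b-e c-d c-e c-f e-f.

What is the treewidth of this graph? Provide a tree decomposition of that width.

Treewidth 3.
Bags: B1 = {a, b, c, e}  B2 = {a, b, c, d}  B3 = {a, c, e, f}
Tree: B1–B2, B1–B3

Each bag holds 4 vertices, so the decomposition has width 3, which upper-bounds the treewidth. Conversely, {a, b, c, d} is a clique of size 4, and the vertices of any clique must share a bag in every tree decomposition; so some bag has ≥ 4 vertices and tw(G) ≥ 3. The upper and lower bounds meet at 3, so that is the treewidth.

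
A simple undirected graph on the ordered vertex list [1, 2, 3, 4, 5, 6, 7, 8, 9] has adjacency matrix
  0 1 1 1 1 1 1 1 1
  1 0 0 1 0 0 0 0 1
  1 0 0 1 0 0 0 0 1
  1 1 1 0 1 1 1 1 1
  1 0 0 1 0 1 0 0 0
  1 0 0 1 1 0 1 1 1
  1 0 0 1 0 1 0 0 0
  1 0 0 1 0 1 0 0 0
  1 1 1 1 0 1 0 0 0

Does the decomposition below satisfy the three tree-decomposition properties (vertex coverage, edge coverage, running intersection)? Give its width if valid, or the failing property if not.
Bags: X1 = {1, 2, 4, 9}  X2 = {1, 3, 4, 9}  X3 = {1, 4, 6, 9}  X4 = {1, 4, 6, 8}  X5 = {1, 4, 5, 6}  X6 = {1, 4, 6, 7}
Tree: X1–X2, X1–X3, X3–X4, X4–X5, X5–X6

Vertex coverage: the bags together contain {1, 2, 3, 4, 5, 6, 7, 8, 9}, the full vertex set. Edge coverage: each edge of G has both endpoints in at least one bag. Running intersection: for every vertex, the bags containing it form a connected subtree. All three properties hold, so this is a valid tree decomposition of width max|bag| − 1 = 3, and hence tw(G) ≤ 3.

Yes; width 3.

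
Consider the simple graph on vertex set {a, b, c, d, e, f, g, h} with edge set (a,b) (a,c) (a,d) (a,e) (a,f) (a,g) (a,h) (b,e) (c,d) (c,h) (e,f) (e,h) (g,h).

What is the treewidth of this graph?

A width-2 tree decomposition is:
Bags: B1 = {a, e, h}  B2 = {a, c, h}  B3 = {a, b, e}  B4 = {a, e, f}  B5 = {a, c, d}  B6 = {a, g, h}
Tree: B1–B2, B1–B3, B3–B4, B2–B5, B1–B6
The largest bag has 3 vertices, giving width 2; this decomposition certifies tw(G) ≤ 2. Conversely, {a, c, d} is a clique of size 3, and the vertices of any clique must share a bag in every tree decomposition; so some bag has ≥ 3 vertices and tw(G) ≥ 2. Combining the bounds, tw(G) = 2.

2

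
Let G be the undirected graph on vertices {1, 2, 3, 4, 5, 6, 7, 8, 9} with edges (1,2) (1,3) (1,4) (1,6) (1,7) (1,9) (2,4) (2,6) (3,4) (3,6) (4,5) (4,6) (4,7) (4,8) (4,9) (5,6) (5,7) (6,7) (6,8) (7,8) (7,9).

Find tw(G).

3

A width-3 tree decomposition is:
Bags: B1 = {1, 4, 6, 7}  B2 = {1, 4, 7, 9}  B3 = {1, 2, 4, 6}  B4 = {4, 6, 7, 8}  B5 = {1, 3, 4, 6}  B6 = {4, 5, 6, 7}
Tree: B1–B2, B1–B3, B1–B4, B3–B5, B4–B6
Every bag has size at most 4, so the width is 4 − 1 = 3 and tw(G) ≤ 3. Conversely, {1, 4, 7, 9} is a clique of size 4, and the vertices of any clique must share a bag in every tree decomposition; so some bag has ≥ 4 vertices and tw(G) ≥ 3. The upper and lower bounds meet at 3, so that is the treewidth.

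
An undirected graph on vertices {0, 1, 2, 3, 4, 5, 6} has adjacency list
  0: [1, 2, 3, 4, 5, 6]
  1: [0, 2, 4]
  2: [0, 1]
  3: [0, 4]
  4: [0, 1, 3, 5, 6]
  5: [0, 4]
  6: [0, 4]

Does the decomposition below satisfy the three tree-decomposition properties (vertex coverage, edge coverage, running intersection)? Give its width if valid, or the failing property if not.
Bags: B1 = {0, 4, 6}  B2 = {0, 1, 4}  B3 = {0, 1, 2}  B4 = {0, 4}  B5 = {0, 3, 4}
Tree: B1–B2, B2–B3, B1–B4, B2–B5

No — vertex 5 appears in no bag.

A tree decomposition must satisfy three properties: every vertex lies in some bag; for every edge, both endpoints lie together in some bag; and for every vertex, the bags containing it form a connected subtree. Here vertex 5 appears in no bag, so the decomposition is invalid.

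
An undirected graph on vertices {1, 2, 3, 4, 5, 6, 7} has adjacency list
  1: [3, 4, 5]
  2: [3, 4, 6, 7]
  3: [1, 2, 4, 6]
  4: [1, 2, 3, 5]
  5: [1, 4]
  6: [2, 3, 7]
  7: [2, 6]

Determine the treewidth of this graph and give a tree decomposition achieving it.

Treewidth 2.
One optimal decomposition is:
Bags: B1 = {2, 3, 4}  B2 = {2, 3, 6}  B3 = {1, 3, 4}  B4 = {2, 6, 7}  B5 = {1, 4, 5}
Tree: B1–B2, B1–B3, B2–B4, B3–B5

Every bag has size at most 3, so the width is 3 − 1 = 2 and tw(G) ≤ 2. On the other hand G contains the 3-clique {1, 3, 4}. A clique must lie in a single bag of any decomposition, so no decomposition can have width below 2. Therefore the treewidth is 2.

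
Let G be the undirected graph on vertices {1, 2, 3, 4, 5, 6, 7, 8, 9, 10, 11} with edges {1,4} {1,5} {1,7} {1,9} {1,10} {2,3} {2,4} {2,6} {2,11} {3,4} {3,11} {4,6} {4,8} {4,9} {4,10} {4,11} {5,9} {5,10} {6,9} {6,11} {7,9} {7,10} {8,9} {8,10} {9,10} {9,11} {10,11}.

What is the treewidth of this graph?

3

A width-3 tree decomposition is:
Bags: B1 = {4, 8, 9, 10}  B2 = {4, 9, 10, 11}  B3 = {4, 6, 9, 11}  B4 = {1, 4, 9, 10}  B5 = {2, 4, 6, 11}  B6 = {1, 7, 9, 10}  B7 = {2, 3, 4, 11}  B8 = {1, 5, 9, 10}
Tree: B1–B2, B2–B3, B1–B4, B3–B5, B4–B6, B5–B7, B6–B8
The largest bag has 4 vertices, giving width 3; this decomposition certifies tw(G) ≤ 3. On the other hand G contains the 4-clique {4, 8, 9, 10}. A clique must lie in a single bag of any decomposition, so no decomposition can have width below 3. The upper and lower bounds meet at 3, so that is the treewidth.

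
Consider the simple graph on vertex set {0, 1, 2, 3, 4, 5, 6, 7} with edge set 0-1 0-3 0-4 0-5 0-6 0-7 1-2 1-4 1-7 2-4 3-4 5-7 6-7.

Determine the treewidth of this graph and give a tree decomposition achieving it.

Treewidth 2.
Bags: B1 = {1, 2, 4}  B2 = {0, 1, 4}  B3 = {0, 1, 7}  B4 = {0, 6, 7}  B5 = {0, 5, 7}  B6 = {0, 3, 4}
Tree: B1–B2, B2–B3, B3–B4, B3–B5, B2–B6

Every bag has size at most 3, so the width is 3 − 1 = 2 and tw(G) ≤ 2. On the other hand G contains the 3-clique {0, 3, 4}. A clique must lie in a single bag of any decomposition, so no decomposition can have width below 2. Combining the bounds, tw(G) = 2.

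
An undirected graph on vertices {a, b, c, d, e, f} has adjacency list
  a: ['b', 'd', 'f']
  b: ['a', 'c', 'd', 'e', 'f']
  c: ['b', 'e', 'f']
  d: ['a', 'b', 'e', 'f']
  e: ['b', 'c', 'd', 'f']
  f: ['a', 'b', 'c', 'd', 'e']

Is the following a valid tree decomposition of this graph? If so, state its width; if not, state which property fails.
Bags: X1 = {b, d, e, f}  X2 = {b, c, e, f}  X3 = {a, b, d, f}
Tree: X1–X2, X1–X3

Every vertex of G appears in some bag (union = {a, b, c, d, e, f}); every edge is covered by a bag; and for each vertex v the set of bags containing v is connected in the bag tree. The decomposition is therefore valid. The largest bag has 4 vertices, so the width is 3.

Yes; width 3.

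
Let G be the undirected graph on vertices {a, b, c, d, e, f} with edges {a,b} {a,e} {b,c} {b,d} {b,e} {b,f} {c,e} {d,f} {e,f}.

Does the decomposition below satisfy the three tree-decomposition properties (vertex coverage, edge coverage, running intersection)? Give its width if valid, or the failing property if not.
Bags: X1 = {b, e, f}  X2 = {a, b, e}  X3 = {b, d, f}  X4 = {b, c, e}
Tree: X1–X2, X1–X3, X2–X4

Checking the three conditions: (i) the bags cover all of {a, b, c, d, e, f}; (ii) for each edge, some bag contains both endpoints; (iii) the bags containing any fixed vertex form a subtree. All hold, so the decomposition is valid with width 3 − 1 = 2.

Yes; width 2.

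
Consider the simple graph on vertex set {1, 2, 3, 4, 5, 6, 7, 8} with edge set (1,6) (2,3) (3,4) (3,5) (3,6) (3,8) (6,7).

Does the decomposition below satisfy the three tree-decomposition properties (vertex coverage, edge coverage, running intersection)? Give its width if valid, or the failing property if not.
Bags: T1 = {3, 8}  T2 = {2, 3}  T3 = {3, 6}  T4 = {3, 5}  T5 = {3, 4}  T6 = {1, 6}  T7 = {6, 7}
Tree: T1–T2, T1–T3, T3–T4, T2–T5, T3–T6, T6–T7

Vertex coverage: the bags together contain {1, 2, 3, 4, 5, 6, 7, 8}, the full vertex set. Edge coverage: each edge of G has both endpoints in at least one bag. Running intersection: for every vertex, the bags containing it form a connected subtree. All three properties hold, so this is a valid tree decomposition of width max|bag| − 1 = 1, and hence tw(G) ≤ 1.

Yes; width 1.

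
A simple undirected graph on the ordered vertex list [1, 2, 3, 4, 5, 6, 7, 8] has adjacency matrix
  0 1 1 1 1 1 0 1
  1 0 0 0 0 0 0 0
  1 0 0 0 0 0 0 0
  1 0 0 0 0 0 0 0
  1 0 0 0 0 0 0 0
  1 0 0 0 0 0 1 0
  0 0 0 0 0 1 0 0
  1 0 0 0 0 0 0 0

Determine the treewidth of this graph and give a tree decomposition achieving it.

Treewidth 1.
One such decomposition:
Bags: B1 = {1, 8}  B2 = {1, 3}  B3 = {1, 4}  B4 = {1, 2}  B5 = {1, 5}  B6 = {1, 6}  B7 = {6, 7}
Tree: B1–B2, B1–B3, B1–B4, B2–B5, B2–B6, B6–B7

Each bag holds 2 vertices, so the decomposition has width 1, which upper-bounds the treewidth. Any graph with an edge has treewidth ≥ 1, and G has the edge 8–1. Therefore the treewidth is 1.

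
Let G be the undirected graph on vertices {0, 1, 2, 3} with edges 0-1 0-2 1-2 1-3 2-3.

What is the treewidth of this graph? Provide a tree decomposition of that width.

The largest bag has 3 vertices, giving width 2; this decomposition certifies tw(G) ≤ 2. On the other hand G contains the 3-clique {0, 1, 2}. A clique must lie in a single bag of any decomposition, so no decomposition can have width below 2. Hence tw(G) = 2 exactly.

Treewidth 2.
One optimal decomposition is:
Bags: B1 = {1, 2, 3}  B2 = {0, 1, 2}
Tree: B1–B2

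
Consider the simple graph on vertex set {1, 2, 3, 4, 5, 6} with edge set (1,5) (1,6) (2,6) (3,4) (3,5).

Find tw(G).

A width-1 tree decomposition is:
Bags: B1 = {3, 4}  B2 = {3, 5}  B3 = {1, 5}  B4 = {1, 6}  B5 = {2, 6}
Tree: B1–B2, B2–B3, B3–B4, B4–B5
Every bag has size at most 2, so the width is 2 − 1 = 1 and tw(G) ≤ 1. Any graph with an edge has treewidth ≥ 1, and G has the edge 4–3. The upper and lower bounds meet at 1, so that is the treewidth.

1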